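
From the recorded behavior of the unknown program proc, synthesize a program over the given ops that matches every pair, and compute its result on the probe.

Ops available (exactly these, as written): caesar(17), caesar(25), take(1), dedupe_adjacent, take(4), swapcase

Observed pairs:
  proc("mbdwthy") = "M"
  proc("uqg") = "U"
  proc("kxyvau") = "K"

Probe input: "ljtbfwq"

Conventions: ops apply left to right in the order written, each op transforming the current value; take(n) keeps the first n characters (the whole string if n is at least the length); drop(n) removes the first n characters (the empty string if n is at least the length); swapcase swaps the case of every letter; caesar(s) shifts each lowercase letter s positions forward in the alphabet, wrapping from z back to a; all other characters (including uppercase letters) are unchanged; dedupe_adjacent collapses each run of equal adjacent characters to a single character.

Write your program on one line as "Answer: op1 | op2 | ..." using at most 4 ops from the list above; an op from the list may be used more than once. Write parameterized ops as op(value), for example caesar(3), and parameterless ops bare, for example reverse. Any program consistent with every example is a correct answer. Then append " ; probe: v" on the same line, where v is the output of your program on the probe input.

take(4) | swapcase | take(1) ; probe: "L"

Check, running the answer program on each example:
  "mbdwthy" -> "mbdw" -> "MBDW" -> "M"
  "uqg" -> "uqg" -> "UQG" -> "U"
  "kxyvau" -> "kxyv" -> "KXYV" -> "K"
  probe: "ljtbfwq" -> "ljtb" -> "LJTB" -> "L"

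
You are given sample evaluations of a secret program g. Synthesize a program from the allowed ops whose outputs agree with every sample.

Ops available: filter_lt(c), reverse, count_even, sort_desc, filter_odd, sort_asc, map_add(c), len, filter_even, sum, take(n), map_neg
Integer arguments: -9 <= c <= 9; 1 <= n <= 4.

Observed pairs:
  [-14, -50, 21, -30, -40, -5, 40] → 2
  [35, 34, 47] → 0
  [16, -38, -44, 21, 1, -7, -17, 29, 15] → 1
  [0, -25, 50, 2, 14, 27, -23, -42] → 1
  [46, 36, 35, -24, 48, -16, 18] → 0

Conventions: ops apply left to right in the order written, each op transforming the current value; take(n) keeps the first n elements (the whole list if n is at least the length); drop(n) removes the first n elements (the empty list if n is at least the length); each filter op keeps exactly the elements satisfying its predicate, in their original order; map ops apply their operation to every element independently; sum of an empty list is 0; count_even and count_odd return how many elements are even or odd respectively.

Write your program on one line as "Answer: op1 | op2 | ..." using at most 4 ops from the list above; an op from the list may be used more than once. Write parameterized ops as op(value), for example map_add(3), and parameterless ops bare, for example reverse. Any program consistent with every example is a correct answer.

take(2) | filter_lt(-4) | map_add(-1) | len

Check, running the answer program on each example:
  [-14, -50, 21, -30, -40, -5, 40] -> [-14, -50] -> [-14, -50] -> [-15, -51] -> 2
  [35, 34, 47] -> [35, 34] -> [] -> [] -> 0
  [16, -38, -44, 21, 1, -7, -17, 29, 15] -> [16, -38] -> [-38] -> [-39] -> 1
  [0, -25, 50, 2, 14, 27, -23, -42] -> [0, -25] -> [-25] -> [-26] -> 1
  [46, 36, 35, -24, 48, -16, 18] -> [46, 36] -> [] -> [] -> 0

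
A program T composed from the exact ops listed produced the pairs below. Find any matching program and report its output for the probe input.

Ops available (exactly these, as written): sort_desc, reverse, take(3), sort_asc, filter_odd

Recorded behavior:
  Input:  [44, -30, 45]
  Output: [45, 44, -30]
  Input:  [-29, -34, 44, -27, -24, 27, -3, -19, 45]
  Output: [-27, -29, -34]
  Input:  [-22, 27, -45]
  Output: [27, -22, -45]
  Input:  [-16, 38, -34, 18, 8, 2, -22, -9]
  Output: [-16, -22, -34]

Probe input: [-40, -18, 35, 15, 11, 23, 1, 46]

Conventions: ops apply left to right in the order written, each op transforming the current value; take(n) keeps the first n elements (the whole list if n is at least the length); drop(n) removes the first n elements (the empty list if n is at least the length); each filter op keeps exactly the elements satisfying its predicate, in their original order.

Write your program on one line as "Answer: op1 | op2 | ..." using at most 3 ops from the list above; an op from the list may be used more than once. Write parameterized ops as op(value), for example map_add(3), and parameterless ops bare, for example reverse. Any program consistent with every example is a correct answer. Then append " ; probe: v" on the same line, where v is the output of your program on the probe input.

sort_asc | take(3) | sort_desc ; probe: [1, -18, -40]

Check, running the answer program on each example:
  [44, -30, 45] -> [-30, 44, 45] -> [-30, 44, 45] -> [45, 44, -30]
  [-29, -34, 44, -27, -24, 27, -3, -19, 45] -> [-34, -29, -27, -24, -19, -3, 27, 44, 45] -> [-34, -29, -27] -> [-27, -29, -34]
  [-22, 27, -45] -> [-45, -22, 27] -> [-45, -22, 27] -> [27, -22, -45]
  [-16, 38, -34, 18, 8, 2, -22, -9] -> [-34, -22, -16, -9, 2, 8, 18, 38] -> [-34, -22, -16] -> [-16, -22, -34]
  probe: [-40, -18, 35, 15, 11, 23, 1, 46] -> [-40, -18, 1, 11, 15, 23, 35, 46] -> [-40, -18, 1] -> [1, -18, -40]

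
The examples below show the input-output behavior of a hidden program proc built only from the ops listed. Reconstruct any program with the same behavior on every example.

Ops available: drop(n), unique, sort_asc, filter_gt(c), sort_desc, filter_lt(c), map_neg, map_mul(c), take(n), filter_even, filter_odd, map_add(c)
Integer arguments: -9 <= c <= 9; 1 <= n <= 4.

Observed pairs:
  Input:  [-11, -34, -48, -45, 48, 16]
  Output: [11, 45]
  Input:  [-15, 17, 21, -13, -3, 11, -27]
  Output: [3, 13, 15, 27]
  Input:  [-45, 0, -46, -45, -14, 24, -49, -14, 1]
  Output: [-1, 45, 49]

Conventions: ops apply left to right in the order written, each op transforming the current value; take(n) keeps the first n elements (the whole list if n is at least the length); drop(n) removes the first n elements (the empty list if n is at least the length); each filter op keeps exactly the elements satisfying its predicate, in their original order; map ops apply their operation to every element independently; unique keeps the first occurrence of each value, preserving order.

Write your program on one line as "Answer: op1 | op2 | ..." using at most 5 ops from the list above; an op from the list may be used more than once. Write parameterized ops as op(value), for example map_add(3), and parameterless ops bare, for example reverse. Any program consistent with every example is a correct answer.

filter_odd | filter_lt(9) | sort_desc | unique | map_neg

Check, running the answer program on each example:
  [-11, -34, -48, -45, 48, 16] -> [-11, -45] -> [-11, -45] -> [-11, -45] -> [-11, -45] -> [11, 45]
  [-15, 17, 21, -13, -3, 11, -27] -> [-15, 17, 21, -13, -3, 11, -27] -> [-15, -13, -3, -27] -> [-3, -13, -15, -27] -> [-3, -13, -15, -27] -> [3, 13, 15, 27]
  [-45, 0, -46, -45, -14, 24, -49, -14, 1] -> [-45, -45, -49, 1] -> [-45, -45, -49, 1] -> [1, -45, -45, -49] -> [1, -45, -49] -> [-1, 45, 49]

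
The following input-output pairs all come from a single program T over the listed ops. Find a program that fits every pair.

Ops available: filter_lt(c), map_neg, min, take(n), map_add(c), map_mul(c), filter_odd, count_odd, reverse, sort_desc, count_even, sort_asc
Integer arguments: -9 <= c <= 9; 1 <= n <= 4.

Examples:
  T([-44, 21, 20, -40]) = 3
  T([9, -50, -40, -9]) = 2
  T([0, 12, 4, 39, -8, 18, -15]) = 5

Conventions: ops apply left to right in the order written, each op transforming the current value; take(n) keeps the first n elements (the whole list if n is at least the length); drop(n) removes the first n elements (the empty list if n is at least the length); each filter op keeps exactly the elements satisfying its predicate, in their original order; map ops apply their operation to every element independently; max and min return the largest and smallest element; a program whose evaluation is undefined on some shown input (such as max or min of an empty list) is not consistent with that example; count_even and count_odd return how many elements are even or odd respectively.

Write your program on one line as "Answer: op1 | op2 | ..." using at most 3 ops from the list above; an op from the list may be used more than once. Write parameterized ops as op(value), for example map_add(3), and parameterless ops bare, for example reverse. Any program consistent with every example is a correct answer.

map_add(9) | count_odd

Check, running the answer program on each example:
  [-44, 21, 20, -40] -> [-35, 30, 29, -31] -> 3
  [9, -50, -40, -9] -> [18, -41, -31, 0] -> 2
  [0, 12, 4, 39, -8, 18, -15] -> [9, 21, 13, 48, 1, 27, -6] -> 5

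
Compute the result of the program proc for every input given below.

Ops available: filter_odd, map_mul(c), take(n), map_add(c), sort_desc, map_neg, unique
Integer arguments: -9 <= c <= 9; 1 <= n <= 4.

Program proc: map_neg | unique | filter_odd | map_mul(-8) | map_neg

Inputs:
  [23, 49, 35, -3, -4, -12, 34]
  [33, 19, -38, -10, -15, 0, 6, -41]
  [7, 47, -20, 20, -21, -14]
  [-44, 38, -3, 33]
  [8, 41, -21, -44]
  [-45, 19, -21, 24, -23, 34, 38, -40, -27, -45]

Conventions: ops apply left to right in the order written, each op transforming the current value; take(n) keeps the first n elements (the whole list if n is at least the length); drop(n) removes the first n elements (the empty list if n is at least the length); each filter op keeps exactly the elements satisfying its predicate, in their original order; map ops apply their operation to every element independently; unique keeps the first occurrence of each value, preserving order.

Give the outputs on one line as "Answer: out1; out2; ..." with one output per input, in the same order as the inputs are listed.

[-184, -392, -280, 24]; [-264, -152, 120, 328]; [-56, -376, 168]; [24, -264]; [-328, 168]; [360, -152, 168, 184, 216]

Execution, op by op:
  [23, 49, 35, -3, -4, -12, 34] -> [-23, -49, -35, 3, 4, 12, -34] -> [-23, -49, -35, 3, 4, 12, -34] -> [-23, -49, -35, 3] -> [184, 392, 280, -24] -> [-184, -392, -280, 24]
  [33, 19, -38, -10, -15, 0, 6, -41] -> [-33, -19, 38, 10, 15, 0, -6, 41] -> [-33, -19, 38, 10, 15, 0, -6, 41] -> [-33, -19, 15, 41] -> [264, 152, -120, -328] -> [-264, -152, 120, 328]
  [7, 47, -20, 20, -21, -14] -> [-7, -47, 20, -20, 21, 14] -> [-7, -47, 20, -20, 21, 14] -> [-7, -47, 21] -> [56, 376, -168] -> [-56, -376, 168]
  [-44, 38, -3, 33] -> [44, -38, 3, -33] -> [44, -38, 3, -33] -> [3, -33] -> [-24, 264] -> [24, -264]
  [8, 41, -21, -44] -> [-8, -41, 21, 44] -> [-8, -41, 21, 44] -> [-41, 21] -> [328, -168] -> [-328, 168]
  [-45, 19, -21, 24, -23, 34, 38, -40, -27, -45] -> [45, -19, 21, -24, 23, -34, -38, 40, 27, 45] -> [45, -19, 21, -24, 23, -34, -38, 40, 27] -> [45, -19, 21, 23, 27] -> [-360, 152, -168, -184, -216] -> [360, -152, 168, 184, 216]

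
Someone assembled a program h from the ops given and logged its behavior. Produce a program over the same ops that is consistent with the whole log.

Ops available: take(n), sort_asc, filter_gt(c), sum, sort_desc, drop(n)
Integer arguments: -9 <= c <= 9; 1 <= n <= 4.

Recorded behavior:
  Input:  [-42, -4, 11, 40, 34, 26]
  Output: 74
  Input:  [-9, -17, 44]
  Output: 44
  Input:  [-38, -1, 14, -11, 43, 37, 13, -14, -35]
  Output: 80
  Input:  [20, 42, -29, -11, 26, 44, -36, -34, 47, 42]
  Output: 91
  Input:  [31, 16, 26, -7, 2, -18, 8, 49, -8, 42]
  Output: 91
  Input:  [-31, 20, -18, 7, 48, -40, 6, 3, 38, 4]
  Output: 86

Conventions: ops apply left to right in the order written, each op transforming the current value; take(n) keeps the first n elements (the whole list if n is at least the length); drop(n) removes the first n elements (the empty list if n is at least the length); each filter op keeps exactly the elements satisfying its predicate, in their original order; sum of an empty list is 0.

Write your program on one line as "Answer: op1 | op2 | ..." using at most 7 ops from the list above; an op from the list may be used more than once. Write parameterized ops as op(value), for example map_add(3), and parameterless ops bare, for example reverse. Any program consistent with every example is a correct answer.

drop(2) | sort_desc | filter_gt(7) | filter_gt(9) | take(2) | sum

Check, running the answer program on each example:
  [-42, -4, 11, 40, 34, 26] -> [11, 40, 34, 26] -> [40, 34, 26, 11] -> [40, 34, 26, 11] -> [40, 34, 26, 11] -> [40, 34] -> 74
  [-9, -17, 44] -> [44] -> [44] -> [44] -> [44] -> [44] -> 44
  [-38, -1, 14, -11, 43, 37, 13, -14, -35] -> [14, -11, 43, 37, 13, -14, -35] -> [43, 37, 14, 13, -11, -14, -35] -> [43, 37, 14, 13] -> [43, 37, 14, 13] -> [43, 37] -> 80
  [20, 42, -29, -11, 26, 44, -36, -34, 47, 42] -> [-29, -11, 26, 44, -36, -34, 47, 42] -> [47, 44, 42, 26, -11, -29, -34, -36] -> [47, 44, 42, 26] -> [47, 44, 42, 26] -> [47, 44] -> 91
  [31, 16, 26, -7, 2, -18, 8, 49, -8, 42] -> [26, -7, 2, -18, 8, 49, -8, 42] -> [49, 42, 26, 8, 2, -7, -8, -18] -> [49, 42, 26, 8] -> [49, 42, 26] -> [49, 42] -> 91
  [-31, 20, -18, 7, 48, -40, 6, 3, 38, 4] -> [-18, 7, 48, -40, 6, 3, 38, 4] -> [48, 38, 7, 6, 4, 3, -18, -40] -> [48, 38] -> [48, 38] -> [48, 38] -> 86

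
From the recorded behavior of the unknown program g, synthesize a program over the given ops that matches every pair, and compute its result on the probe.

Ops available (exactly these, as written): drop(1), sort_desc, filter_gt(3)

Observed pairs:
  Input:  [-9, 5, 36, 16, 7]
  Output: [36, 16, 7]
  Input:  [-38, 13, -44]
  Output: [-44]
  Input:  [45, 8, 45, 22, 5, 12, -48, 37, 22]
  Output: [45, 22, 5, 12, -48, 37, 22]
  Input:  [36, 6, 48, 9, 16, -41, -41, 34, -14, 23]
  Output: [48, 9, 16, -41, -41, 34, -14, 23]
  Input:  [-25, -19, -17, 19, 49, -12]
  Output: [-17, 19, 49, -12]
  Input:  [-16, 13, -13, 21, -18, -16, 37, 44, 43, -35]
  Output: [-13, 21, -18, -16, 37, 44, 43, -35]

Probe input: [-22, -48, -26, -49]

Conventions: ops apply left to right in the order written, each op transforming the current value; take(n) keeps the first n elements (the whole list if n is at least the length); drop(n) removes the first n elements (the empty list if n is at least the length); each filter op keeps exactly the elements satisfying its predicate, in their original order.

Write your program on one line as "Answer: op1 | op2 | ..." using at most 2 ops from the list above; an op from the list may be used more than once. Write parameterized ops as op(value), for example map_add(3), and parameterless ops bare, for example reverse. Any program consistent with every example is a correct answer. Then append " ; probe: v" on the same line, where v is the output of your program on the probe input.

drop(1) | drop(1) ; probe: [-26, -49]

Check, running the answer program on each example:
  [-9, 5, 36, 16, 7] -> [5, 36, 16, 7] -> [36, 16, 7]
  [-38, 13, -44] -> [13, -44] -> [-44]
  [45, 8, 45, 22, 5, 12, -48, 37, 22] -> [8, 45, 22, 5, 12, -48, 37, 22] -> [45, 22, 5, 12, -48, 37, 22]
  [36, 6, 48, 9, 16, -41, -41, 34, -14, 23] -> [6, 48, 9, 16, -41, -41, 34, -14, 23] -> [48, 9, 16, -41, -41, 34, -14, 23]
  [-25, -19, -17, 19, 49, -12] -> [-19, -17, 19, 49, -12] -> [-17, 19, 49, -12]
  [-16, 13, -13, 21, -18, -16, 37, 44, 43, -35] -> [13, -13, 21, -18, -16, 37, 44, 43, -35] -> [-13, 21, -18, -16, 37, 44, 43, -35]
  probe: [-22, -48, -26, -49] -> [-48, -26, -49] -> [-26, -49]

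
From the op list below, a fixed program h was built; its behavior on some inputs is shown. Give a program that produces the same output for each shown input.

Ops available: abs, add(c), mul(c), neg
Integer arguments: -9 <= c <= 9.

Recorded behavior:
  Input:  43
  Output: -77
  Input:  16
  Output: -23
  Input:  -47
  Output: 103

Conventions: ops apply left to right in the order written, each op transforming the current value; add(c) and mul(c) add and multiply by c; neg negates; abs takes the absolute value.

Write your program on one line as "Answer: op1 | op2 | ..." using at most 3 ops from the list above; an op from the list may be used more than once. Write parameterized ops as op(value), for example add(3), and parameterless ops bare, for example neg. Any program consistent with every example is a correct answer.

mul(-2) | add(9)

Check, running the answer program on each example:
  43 -> -86 -> -77
  16 -> -32 -> -23
  -47 -> 94 -> 103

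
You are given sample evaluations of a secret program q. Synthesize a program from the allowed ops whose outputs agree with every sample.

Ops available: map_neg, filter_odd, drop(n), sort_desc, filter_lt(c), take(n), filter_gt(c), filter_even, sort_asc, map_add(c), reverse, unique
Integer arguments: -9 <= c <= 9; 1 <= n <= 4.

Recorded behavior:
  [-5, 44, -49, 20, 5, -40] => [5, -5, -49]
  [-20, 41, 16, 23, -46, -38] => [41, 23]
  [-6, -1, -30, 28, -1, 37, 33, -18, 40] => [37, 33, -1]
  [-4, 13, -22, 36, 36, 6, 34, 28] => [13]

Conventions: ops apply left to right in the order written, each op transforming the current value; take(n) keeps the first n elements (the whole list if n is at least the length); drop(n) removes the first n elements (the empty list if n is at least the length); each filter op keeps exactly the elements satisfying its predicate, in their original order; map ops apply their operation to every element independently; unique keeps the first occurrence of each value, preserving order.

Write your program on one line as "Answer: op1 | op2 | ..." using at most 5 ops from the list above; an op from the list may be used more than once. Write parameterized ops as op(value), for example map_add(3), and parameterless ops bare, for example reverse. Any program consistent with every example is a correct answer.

sort_asc | filter_odd | unique | sort_desc

Check, running the answer program on each example:
  [-5, 44, -49, 20, 5, -40] -> [-49, -40, -5, 5, 20, 44] -> [-49, -5, 5] -> [-49, -5, 5] -> [5, -5, -49]
  [-20, 41, 16, 23, -46, -38] -> [-46, -38, -20, 16, 23, 41] -> [23, 41] -> [23, 41] -> [41, 23]
  [-6, -1, -30, 28, -1, 37, 33, -18, 40] -> [-30, -18, -6, -1, -1, 28, 33, 37, 40] -> [-1, -1, 33, 37] -> [-1, 33, 37] -> [37, 33, -1]
  [-4, 13, -22, 36, 36, 6, 34, 28] -> [-22, -4, 6, 13, 28, 34, 36, 36] -> [13] -> [13] -> [13]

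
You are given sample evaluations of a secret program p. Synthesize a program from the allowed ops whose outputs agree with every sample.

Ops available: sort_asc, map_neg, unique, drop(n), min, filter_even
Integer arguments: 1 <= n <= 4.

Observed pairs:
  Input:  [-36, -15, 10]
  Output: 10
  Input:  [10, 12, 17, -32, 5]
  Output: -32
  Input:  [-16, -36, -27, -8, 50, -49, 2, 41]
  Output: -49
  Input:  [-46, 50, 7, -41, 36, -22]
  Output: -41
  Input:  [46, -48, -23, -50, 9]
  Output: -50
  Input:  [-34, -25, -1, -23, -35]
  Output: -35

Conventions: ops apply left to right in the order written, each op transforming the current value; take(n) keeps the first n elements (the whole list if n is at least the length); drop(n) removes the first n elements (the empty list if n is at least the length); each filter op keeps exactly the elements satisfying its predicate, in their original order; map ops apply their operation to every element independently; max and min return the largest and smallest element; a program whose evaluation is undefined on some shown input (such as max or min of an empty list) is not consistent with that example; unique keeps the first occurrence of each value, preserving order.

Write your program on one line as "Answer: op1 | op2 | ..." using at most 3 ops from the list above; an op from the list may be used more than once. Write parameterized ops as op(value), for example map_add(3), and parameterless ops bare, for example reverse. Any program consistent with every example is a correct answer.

drop(2) | sort_asc | min

Check, running the answer program on each example:
  [-36, -15, 10] -> [10] -> [10] -> 10
  [10, 12, 17, -32, 5] -> [17, -32, 5] -> [-32, 5, 17] -> -32
  [-16, -36, -27, -8, 50, -49, 2, 41] -> [-27, -8, 50, -49, 2, 41] -> [-49, -27, -8, 2, 41, 50] -> -49
  [-46, 50, 7, -41, 36, -22] -> [7, -41, 36, -22] -> [-41, -22, 7, 36] -> -41
  [46, -48, -23, -50, 9] -> [-23, -50, 9] -> [-50, -23, 9] -> -50
  [-34, -25, -1, -23, -35] -> [-1, -23, -35] -> [-35, -23, -1] -> -35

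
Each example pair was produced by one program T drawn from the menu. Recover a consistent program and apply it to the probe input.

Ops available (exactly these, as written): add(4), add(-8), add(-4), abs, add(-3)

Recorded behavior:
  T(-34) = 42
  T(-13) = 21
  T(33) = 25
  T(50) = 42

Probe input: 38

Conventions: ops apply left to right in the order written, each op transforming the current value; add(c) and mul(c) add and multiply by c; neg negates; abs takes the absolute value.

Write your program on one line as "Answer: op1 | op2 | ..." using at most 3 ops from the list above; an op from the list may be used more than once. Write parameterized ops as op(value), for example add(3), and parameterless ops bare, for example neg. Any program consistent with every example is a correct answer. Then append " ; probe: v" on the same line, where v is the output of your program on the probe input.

add(-8) | abs ; probe: 30

Check, running the answer program on each example:
  -34 -> -42 -> 42
  -13 -> -21 -> 21
  33 -> 25 -> 25
  50 -> 42 -> 42
  probe: 38 -> 30 -> 30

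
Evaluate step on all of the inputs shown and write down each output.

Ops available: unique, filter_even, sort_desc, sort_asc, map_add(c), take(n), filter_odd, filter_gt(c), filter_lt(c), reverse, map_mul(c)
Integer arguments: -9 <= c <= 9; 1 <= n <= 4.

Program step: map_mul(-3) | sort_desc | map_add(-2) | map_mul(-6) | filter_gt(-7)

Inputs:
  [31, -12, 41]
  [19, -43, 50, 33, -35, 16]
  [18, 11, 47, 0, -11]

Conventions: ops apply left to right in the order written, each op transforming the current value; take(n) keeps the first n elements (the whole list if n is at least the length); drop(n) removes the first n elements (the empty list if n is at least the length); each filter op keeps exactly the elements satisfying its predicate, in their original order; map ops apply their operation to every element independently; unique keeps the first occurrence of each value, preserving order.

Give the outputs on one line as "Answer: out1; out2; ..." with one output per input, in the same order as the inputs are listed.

Execution, op by op:
  [31, -12, 41] -> [-93, 36, -123] -> [36, -93, -123] -> [34, -95, -125] -> [-204, 570, 750] -> [570, 750]
  [19, -43, 50, 33, -35, 16] -> [-57, 129, -150, -99, 105, -48] -> [129, 105, -48, -57, -99, -150] -> [127, 103, -50, -59, -101, -152] -> [-762, -618, 300, 354, 606, 912] -> [300, 354, 606, 912]
  [18, 11, 47, 0, -11] -> [-54, -33, -141, 0, 33] -> [33, 0, -33, -54, -141] -> [31, -2, -35, -56, -143] -> [-186, 12, 210, 336, 858] -> [12, 210, 336, 858]

[570, 750]; [300, 354, 606, 912]; [12, 210, 336, 858]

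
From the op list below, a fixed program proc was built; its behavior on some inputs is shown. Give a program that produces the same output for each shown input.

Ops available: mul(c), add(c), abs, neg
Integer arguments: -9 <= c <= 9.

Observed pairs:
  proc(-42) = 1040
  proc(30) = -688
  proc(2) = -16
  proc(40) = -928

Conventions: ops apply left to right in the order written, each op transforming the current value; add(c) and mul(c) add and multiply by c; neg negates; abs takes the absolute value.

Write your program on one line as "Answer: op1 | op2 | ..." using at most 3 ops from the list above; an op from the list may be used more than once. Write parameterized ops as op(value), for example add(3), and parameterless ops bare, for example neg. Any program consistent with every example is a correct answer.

mul(-6) | add(8) | mul(4)

Check, running the answer program on each example:
  -42 -> 252 -> 260 -> 1040
  30 -> -180 -> -172 -> -688
  2 -> -12 -> -4 -> -16
  40 -> -240 -> -232 -> -928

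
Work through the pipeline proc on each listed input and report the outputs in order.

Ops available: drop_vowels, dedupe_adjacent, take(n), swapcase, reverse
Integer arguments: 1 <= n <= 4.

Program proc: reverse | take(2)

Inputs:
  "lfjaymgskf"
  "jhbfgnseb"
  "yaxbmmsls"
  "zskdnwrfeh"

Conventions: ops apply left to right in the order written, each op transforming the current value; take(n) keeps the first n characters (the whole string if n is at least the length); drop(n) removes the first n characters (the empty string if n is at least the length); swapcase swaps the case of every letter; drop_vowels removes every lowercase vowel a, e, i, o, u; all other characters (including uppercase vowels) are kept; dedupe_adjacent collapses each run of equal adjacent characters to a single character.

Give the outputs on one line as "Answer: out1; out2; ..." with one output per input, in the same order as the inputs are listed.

Execution, op by op:
  "lfjaymgskf" -> "fksgmyajfl" -> "fk"
  "jhbfgnseb" -> "besngfbhj" -> "be"
  "yaxbmmsls" -> "slsmmbxay" -> "sl"
  "zskdnwrfeh" -> "hefrwndksz" -> "he"

"fk"; "be"; "sl"; "he"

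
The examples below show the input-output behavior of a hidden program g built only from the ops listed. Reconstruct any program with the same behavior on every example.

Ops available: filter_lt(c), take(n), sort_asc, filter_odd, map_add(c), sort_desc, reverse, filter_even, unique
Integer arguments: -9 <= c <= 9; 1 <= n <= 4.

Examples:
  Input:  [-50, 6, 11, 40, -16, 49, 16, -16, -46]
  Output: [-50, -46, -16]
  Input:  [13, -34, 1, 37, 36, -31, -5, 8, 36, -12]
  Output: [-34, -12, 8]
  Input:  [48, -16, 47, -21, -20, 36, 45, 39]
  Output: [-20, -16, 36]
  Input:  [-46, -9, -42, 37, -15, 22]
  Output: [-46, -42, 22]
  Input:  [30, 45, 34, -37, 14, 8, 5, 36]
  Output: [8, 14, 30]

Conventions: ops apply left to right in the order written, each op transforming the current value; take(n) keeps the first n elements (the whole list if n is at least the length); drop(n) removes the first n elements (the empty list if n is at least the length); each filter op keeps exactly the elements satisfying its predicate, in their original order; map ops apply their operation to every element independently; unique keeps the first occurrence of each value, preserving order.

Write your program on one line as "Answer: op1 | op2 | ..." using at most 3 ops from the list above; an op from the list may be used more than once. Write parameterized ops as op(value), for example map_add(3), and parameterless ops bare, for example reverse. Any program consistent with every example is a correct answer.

filter_even | sort_asc | take(3)

Check, running the answer program on each example:
  [-50, 6, 11, 40, -16, 49, 16, -16, -46] -> [-50, 6, 40, -16, 16, -16, -46] -> [-50, -46, -16, -16, 6, 16, 40] -> [-50, -46, -16]
  [13, -34, 1, 37, 36, -31, -5, 8, 36, -12] -> [-34, 36, 8, 36, -12] -> [-34, -12, 8, 36, 36] -> [-34, -12, 8]
  [48, -16, 47, -21, -20, 36, 45, 39] -> [48, -16, -20, 36] -> [-20, -16, 36, 48] -> [-20, -16, 36]
  [-46, -9, -42, 37, -15, 22] -> [-46, -42, 22] -> [-46, -42, 22] -> [-46, -42, 22]
  [30, 45, 34, -37, 14, 8, 5, 36] -> [30, 34, 14, 8, 36] -> [8, 14, 30, 34, 36] -> [8, 14, 30]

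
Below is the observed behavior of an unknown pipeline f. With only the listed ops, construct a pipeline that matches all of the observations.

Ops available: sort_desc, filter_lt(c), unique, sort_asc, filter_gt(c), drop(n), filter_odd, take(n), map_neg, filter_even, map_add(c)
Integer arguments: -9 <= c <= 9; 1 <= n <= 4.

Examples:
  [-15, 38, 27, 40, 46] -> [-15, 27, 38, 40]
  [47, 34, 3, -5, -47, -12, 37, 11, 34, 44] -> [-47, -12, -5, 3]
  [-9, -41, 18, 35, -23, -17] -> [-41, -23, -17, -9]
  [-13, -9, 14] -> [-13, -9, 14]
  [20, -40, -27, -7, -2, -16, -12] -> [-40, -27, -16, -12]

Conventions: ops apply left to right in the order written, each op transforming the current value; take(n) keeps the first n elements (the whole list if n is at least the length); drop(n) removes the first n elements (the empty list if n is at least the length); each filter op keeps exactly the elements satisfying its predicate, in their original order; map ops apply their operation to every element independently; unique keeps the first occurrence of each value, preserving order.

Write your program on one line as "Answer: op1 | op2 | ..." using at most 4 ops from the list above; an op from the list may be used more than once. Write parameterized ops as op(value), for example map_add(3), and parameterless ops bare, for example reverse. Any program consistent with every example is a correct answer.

map_neg | sort_desc | take(4) | map_neg

Check, running the answer program on each example:
  [-15, 38, 27, 40, 46] -> [15, -38, -27, -40, -46] -> [15, -27, -38, -40, -46] -> [15, -27, -38, -40] -> [-15, 27, 38, 40]
  [47, 34, 3, -5, -47, -12, 37, 11, 34, 44] -> [-47, -34, -3, 5, 47, 12, -37, -11, -34, -44] -> [47, 12, 5, -3, -11, -34, -34, -37, -44, -47] -> [47, 12, 5, -3] -> [-47, -12, -5, 3]
  [-9, -41, 18, 35, -23, -17] -> [9, 41, -18, -35, 23, 17] -> [41, 23, 17, 9, -18, -35] -> [41, 23, 17, 9] -> [-41, -23, -17, -9]
  [-13, -9, 14] -> [13, 9, -14] -> [13, 9, -14] -> [13, 9, -14] -> [-13, -9, 14]
  [20, -40, -27, -7, -2, -16, -12] -> [-20, 40, 27, 7, 2, 16, 12] -> [40, 27, 16, 12, 7, 2, -20] -> [40, 27, 16, 12] -> [-40, -27, -16, -12]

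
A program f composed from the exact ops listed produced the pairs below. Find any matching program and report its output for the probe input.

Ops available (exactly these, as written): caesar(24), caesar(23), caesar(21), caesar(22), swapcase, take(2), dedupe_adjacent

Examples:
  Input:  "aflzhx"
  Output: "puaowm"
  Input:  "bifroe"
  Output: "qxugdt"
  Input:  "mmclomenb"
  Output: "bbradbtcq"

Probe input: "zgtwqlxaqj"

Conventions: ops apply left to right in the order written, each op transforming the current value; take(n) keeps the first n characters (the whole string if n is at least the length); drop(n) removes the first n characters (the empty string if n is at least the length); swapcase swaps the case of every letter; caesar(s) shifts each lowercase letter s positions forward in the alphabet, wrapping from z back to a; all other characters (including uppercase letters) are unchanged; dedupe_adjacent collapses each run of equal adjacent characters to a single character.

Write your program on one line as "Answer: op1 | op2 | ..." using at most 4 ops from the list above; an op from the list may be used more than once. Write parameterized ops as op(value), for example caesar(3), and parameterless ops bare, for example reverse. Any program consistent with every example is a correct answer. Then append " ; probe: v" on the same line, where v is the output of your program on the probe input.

caesar(21) | caesar(24) | caesar(22) ; probe: "ovilfampfy"

Check, running the answer program on each example:
  "aflzhx" -> "vagucs" -> "tyesaq" -> "puaowm"
  "bifroe" -> "wdamjz" -> "ubykhx" -> "qxugdt"
  "mmclomenb" -> "hhxgjhziw" -> "ffvehfxgu" -> "bbradbtcq"
  probe: "zgtwqlxaqj" -> "uborlgsvle" -> "szmpjeqtjc" -> "ovilfampfy"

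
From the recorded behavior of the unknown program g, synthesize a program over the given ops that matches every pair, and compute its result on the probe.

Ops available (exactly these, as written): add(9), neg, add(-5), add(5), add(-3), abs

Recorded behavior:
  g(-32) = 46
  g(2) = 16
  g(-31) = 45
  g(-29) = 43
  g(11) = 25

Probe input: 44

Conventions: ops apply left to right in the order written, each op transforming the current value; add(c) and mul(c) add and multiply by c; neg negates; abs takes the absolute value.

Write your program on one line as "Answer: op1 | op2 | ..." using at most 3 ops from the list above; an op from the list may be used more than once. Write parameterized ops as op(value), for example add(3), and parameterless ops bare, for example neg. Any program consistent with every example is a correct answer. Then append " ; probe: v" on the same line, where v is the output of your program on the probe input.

abs | add(5) | add(9) ; probe: 58

Check, running the answer program on each example:
  -32 -> 32 -> 37 -> 46
  2 -> 2 -> 7 -> 16
  -31 -> 31 -> 36 -> 45
  -29 -> 29 -> 34 -> 43
  11 -> 11 -> 16 -> 25
  probe: 44 -> 44 -> 49 -> 58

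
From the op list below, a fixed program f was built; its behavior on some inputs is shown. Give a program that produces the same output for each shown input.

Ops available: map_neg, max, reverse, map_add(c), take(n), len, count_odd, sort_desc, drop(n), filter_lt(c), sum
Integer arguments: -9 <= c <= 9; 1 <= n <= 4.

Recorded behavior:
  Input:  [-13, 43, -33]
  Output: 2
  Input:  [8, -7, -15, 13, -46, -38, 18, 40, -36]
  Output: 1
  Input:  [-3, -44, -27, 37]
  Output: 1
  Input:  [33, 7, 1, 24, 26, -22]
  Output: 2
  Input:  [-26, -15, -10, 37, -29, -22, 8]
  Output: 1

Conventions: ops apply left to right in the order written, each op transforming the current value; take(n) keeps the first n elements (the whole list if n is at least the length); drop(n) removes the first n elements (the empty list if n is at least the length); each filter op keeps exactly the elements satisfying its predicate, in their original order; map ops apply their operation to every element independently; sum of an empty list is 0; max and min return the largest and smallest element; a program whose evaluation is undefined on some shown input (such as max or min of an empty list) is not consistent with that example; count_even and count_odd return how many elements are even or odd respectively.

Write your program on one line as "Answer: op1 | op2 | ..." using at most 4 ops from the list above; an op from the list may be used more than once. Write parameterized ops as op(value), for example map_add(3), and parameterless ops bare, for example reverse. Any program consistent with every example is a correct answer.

take(2) | reverse | sort_desc | count_odd

Check, running the answer program on each example:
  [-13, 43, -33] -> [-13, 43] -> [43, -13] -> [43, -13] -> 2
  [8, -7, -15, 13, -46, -38, 18, 40, -36] -> [8, -7] -> [-7, 8] -> [8, -7] -> 1
  [-3, -44, -27, 37] -> [-3, -44] -> [-44, -3] -> [-3, -44] -> 1
  [33, 7, 1, 24, 26, -22] -> [33, 7] -> [7, 33] -> [33, 7] -> 2
  [-26, -15, -10, 37, -29, -22, 8] -> [-26, -15] -> [-15, -26] -> [-15, -26] -> 1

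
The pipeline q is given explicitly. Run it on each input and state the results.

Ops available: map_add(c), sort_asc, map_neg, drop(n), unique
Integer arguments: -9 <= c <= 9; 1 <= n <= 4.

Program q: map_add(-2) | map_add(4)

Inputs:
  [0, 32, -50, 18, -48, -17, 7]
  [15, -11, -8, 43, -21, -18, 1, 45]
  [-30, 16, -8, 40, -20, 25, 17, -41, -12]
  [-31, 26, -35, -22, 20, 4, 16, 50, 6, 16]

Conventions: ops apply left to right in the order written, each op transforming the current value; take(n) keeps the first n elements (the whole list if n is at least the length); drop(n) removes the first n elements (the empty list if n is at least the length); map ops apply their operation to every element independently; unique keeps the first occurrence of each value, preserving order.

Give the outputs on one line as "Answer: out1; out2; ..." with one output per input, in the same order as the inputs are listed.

Execution, op by op:
  [0, 32, -50, 18, -48, -17, 7] -> [-2, 30, -52, 16, -50, -19, 5] -> [2, 34, -48, 20, -46, -15, 9]
  [15, -11, -8, 43, -21, -18, 1, 45] -> [13, -13, -10, 41, -23, -20, -1, 43] -> [17, -9, -6, 45, -19, -16, 3, 47]
  [-30, 16, -8, 40, -20, 25, 17, -41, -12] -> [-32, 14, -10, 38, -22, 23, 15, -43, -14] -> [-28, 18, -6, 42, -18, 27, 19, -39, -10]
  [-31, 26, -35, -22, 20, 4, 16, 50, 6, 16] -> [-33, 24, -37, -24, 18, 2, 14, 48, 4, 14] -> [-29, 28, -33, -20, 22, 6, 18, 52, 8, 18]

[2, 34, -48, 20, -46, -15, 9]; [17, -9, -6, 45, -19, -16, 3, 47]; [-28, 18, -6, 42, -18, 27, 19, -39, -10]; [-29, 28, -33, -20, 22, 6, 18, 52, 8, 18]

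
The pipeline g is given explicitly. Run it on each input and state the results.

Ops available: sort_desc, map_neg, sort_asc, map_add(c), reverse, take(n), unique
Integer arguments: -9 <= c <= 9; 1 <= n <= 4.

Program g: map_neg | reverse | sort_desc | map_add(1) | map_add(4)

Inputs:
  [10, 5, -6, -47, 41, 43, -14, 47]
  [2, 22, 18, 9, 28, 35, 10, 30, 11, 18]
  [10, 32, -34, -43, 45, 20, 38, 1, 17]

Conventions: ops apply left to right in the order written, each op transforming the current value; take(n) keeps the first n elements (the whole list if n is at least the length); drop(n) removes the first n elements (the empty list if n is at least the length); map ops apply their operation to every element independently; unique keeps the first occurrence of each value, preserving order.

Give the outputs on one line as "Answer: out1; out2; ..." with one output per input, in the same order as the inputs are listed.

[52, 19, 11, 0, -5, -36, -38, -42]; [3, -4, -5, -6, -13, -13, -17, -23, -25, -30]; [48, 39, 4, -5, -12, -15, -27, -33, -40]

Execution, op by op:
  [10, 5, -6, -47, 41, 43, -14, 47] -> [-10, -5, 6, 47, -41, -43, 14, -47] -> [-47, 14, -43, -41, 47, 6, -5, -10] -> [47, 14, 6, -5, -10, -41, -43, -47] -> [48, 15, 7, -4, -9, -40, -42, -46] -> [52, 19, 11, 0, -5, -36, -38, -42]
  [2, 22, 18, 9, 28, 35, 10, 30, 11, 18] -> [-2, -22, -18, -9, -28, -35, -10, -30, -11, -18] -> [-18, -11, -30, -10, -35, -28, -9, -18, -22, -2] -> [-2, -9, -10, -11, -18, -18, -22, -28, -30, -35] -> [-1, -8, -9, -10, -17, -17, -21, -27, -29, -34] -> [3, -4, -5, -6, -13, -13, -17, -23, -25, -30]
  [10, 32, -34, -43, 45, 20, 38, 1, 17] -> [-10, -32, 34, 43, -45, -20, -38, -1, -17] -> [-17, -1, -38, -20, -45, 43, 34, -32, -10] -> [43, 34, -1, -10, -17, -20, -32, -38, -45] -> [44, 35, 0, -9, -16, -19, -31, -37, -44] -> [48, 39, 4, -5, -12, -15, -27, -33, -40]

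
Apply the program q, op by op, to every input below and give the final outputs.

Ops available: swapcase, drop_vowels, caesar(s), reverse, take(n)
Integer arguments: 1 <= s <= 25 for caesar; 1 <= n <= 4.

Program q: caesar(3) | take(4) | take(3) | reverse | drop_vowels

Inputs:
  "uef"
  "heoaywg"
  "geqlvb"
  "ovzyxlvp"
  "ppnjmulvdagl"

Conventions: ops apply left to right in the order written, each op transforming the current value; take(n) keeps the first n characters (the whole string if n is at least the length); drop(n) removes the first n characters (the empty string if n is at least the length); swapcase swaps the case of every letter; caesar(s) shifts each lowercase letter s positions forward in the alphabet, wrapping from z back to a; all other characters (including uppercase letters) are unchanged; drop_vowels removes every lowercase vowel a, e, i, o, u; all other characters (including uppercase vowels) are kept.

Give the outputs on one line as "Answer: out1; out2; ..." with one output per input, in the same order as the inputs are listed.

Execution, op by op:
  "uef" -> "xhi" -> "xhi" -> "xhi" -> "ihx" -> "hx"
  "heoaywg" -> "khrdbzj" -> "khrd" -> "khr" -> "rhk" -> "rhk"
  "geqlvb" -> "jhtoye" -> "jhto" -> "jht" -> "thj" -> "thj"
  "ovzyxlvp" -> "rycbaoys" -> "rycb" -> "ryc" -> "cyr" -> "cyr"
  "ppnjmulvdagl" -> "ssqmpxoygdjo" -> "ssqm" -> "ssq" -> "qss" -> "qss"

"hx"; "rhk"; "thj"; "cyr"; "qss"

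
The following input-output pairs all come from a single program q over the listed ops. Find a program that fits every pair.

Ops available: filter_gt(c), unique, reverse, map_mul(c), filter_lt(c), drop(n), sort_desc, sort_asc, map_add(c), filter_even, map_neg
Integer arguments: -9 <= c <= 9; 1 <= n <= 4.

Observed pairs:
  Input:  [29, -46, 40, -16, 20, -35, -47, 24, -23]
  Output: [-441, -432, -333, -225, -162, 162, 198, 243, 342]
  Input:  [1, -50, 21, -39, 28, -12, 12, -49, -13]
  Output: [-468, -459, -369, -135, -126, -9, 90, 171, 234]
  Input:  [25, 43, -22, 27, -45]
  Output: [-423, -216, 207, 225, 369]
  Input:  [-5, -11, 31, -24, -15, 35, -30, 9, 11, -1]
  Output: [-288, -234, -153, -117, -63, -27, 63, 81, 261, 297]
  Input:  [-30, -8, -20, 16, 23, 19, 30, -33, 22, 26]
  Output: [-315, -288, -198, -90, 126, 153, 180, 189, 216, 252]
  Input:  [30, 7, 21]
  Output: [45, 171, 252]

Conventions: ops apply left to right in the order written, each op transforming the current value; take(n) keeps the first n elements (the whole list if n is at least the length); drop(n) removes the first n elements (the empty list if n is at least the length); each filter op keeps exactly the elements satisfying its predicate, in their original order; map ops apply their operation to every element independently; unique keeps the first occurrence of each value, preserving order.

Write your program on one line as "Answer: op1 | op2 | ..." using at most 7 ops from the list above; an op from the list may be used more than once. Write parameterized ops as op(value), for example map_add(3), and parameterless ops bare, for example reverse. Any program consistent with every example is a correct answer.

sort_asc | map_neg | sort_asc | map_add(2) | map_mul(-9) | sort_asc

Check, running the answer program on each example:
  [29, -46, 40, -16, 20, -35, -47, 24, -23] -> [-47, -46, -35, -23, -16, 20, 24, 29, 40] -> [47, 46, 35, 23, 16, -20, -24, -29, -40] -> [-40, -29, -24, -20, 16, 23, 35, 46, 47] -> [-38, -27, -22, -18, 18, 25, 37, 48, 49] -> [342, 243, 198, 162, -162, -225, -333, -432, -441] -> [-441, -432, -333, -225, -162, 162, 198, 243, 342]
  [1, -50, 21, -39, 28, -12, 12, -49, -13] -> [-50, -49, -39, -13, -12, 1, 12, 21, 28] -> [50, 49, 39, 13, 12, -1, -12, -21, -28] -> [-28, -21, -12, -1, 12, 13, 39, 49, 50] -> [-26, -19, -10, 1, 14, 15, 41, 51, 52] -> [234, 171, 90, -9, -126, -135, -369, -459, -468] -> [-468, -459, -369, -135, -126, -9, 90, 171, 234]
  [25, 43, -22, 27, -45] -> [-45, -22, 25, 27, 43] -> [45, 22, -25, -27, -43] -> [-43, -27, -25, 22, 45] -> [-41, -25, -23, 24, 47] -> [369, 225, 207, -216, -423] -> [-423, -216, 207, 225, 369]
  [-5, -11, 31, -24, -15, 35, -30, 9, 11, -1] -> [-30, -24, -15, -11, -5, -1, 9, 11, 31, 35] -> [30, 24, 15, 11, 5, 1, -9, -11, -31, -35] -> [-35, -31, -11, -9, 1, 5, 11, 15, 24, 30] -> [-33, -29, -9, -7, 3, 7, 13, 17, 26, 32] -> [297, 261, 81, 63, -27, -63, -117, -153, -234, -288] -> [-288, -234, -153, -117, -63, -27, 63, 81, 261, 297]
  [-30, -8, -20, 16, 23, 19, 30, -33, 22, 26] -> [-33, -30, -20, -8, 16, 19, 22, 23, 26, 30] -> [33, 30, 20, 8, -16, -19, -22, -23, -26, -30] -> [-30, -26, -23, -22, -19, -16, 8, 20, 30, 33] -> [-28, -24, -21, -20, -17, -14, 10, 22, 32, 35] -> [252, 216, 189, 180, 153, 126, -90, -198, -288, -315] -> [-315, -288, -198, -90, 126, 153, 180, 189, 216, 252]
  [30, 7, 21] -> [7, 21, 30] -> [-7, -21, -30] -> [-30, -21, -7] -> [-28, -19, -5] -> [252, 171, 45] -> [45, 171, 252]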